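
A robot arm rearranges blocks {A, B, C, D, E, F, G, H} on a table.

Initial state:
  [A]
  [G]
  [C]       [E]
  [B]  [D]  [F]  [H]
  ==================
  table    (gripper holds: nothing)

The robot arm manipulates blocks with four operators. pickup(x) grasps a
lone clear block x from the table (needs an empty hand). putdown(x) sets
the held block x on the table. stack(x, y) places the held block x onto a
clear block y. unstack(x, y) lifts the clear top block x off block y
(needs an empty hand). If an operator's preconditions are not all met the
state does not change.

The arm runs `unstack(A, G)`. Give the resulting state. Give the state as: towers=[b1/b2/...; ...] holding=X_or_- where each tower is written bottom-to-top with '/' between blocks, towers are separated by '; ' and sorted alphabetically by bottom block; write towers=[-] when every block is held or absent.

before: towers=[B/C/G/A; D; F/E; H] holding=-
pre[unstack(A, G)]: on(A,G) yes, clear(A) yes, handempty yes
all met → apply unstack(A, G)
after:  towers=[B/C/G; D; F/E; H] holding=A

towers=[B/C/G; D; F/E; H] holding=A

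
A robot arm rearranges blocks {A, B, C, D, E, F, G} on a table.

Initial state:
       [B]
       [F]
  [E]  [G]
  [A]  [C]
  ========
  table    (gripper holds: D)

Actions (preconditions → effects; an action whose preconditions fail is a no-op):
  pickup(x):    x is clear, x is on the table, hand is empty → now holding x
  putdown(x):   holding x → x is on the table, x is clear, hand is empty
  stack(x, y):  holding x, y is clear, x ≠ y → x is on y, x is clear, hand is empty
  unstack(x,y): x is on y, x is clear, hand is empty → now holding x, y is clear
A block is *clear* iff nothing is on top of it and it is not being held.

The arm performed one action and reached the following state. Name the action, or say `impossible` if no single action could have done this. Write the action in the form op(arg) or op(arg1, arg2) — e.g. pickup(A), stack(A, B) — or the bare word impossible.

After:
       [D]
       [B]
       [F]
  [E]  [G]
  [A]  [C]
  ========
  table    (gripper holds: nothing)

target: towers=[A/E; C/G/F/B/D] holding=-
        putdown(D) → towers=[A/E; C/G/F/B; D] holding=-
       stack(D, B) → towers=[A/E; C/G/F/B/D] holding=-  ← match
       stack(D, E) → towers=[A/E/D; C/G/F/B] holding=-

stack(D, B)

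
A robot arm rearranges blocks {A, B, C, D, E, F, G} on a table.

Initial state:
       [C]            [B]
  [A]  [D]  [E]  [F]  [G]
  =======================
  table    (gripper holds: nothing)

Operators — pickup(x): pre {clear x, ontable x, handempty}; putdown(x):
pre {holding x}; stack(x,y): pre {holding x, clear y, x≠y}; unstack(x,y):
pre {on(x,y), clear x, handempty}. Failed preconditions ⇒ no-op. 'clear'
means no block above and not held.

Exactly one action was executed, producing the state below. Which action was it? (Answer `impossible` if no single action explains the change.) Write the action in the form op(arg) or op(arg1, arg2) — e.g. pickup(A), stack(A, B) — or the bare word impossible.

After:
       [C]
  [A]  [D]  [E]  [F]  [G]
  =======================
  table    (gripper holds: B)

unstack(B, G)

target: towers=[A; D/C; E; F; G] holding=B
     unstack(B, G) → towers=[A; D/C; E; F; G] holding=B  ← match
         pickup(F) → towers=[A; D/C; E; G/B] holding=F
         pickup(A) → towers=[D/C; E; F; G/B] holding=A
         pickup(E) → towers=[A; D/C; F; G/B] holding=E
     unstack(C, D) → towers=[A; D; E; F; G/B] holding=C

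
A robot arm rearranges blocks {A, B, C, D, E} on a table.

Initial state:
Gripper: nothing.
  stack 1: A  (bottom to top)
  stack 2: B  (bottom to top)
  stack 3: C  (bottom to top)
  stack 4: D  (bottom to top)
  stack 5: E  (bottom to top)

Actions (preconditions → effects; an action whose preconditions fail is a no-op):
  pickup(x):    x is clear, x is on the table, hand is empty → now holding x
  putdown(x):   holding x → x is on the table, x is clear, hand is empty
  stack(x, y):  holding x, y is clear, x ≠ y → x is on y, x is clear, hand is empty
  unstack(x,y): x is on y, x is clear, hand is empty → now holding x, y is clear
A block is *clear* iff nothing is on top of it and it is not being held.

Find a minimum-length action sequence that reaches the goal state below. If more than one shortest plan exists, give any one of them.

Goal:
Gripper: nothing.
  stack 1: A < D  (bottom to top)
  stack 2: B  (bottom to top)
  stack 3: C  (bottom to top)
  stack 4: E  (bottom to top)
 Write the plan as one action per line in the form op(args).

step 1 (pickup(D)): towers=[A; B; C; E] holding=D
step 2 (stack(D, A)): towers=[A/D; B; C; E] holding=-
goal check: towers=[A/D; B; C; E] holding=- — reached (length 2, optimal by BFS)

pickup(D)
stack(D, A)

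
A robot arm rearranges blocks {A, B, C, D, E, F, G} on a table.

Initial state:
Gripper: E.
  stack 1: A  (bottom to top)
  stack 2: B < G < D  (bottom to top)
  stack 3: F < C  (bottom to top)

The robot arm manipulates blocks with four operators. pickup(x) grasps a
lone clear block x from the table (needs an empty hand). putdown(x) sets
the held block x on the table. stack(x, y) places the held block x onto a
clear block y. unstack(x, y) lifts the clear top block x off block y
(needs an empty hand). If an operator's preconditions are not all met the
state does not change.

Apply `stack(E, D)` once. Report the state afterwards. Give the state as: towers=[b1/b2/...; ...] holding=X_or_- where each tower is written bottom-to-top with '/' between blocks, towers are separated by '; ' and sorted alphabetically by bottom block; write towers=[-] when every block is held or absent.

towers=[A; B/G/D/E; F/C] holding=-

before: towers=[A; B/G/D; F/C] holding=E
pre[stack(E, D)]: holding(E) ✓, clear(D) ✓, E≠D ✓
all met → apply stack(E, D)
after:  towers=[A; B/G/D/E; F/C] holding=-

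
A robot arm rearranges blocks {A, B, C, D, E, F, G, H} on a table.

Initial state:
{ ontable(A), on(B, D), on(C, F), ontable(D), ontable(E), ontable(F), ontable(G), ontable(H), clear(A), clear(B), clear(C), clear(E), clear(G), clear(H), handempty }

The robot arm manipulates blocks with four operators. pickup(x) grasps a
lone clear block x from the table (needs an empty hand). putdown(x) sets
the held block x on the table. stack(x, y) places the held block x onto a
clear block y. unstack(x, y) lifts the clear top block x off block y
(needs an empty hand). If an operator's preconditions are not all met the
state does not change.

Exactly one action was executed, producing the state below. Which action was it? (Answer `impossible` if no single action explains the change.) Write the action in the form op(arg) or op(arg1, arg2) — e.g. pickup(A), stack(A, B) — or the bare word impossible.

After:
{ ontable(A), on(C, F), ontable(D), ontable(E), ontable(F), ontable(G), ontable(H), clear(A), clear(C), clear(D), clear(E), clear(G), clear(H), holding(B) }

unstack(B, D)

target: towers=[A; D; E; F/C; G; H] holding=B
         pickup(G) → towers=[A; D/B; E; F/C; H] holding=G
         pickup(A) → towers=[D/B; E; F/C; G; H] holding=A
         pickup(E) → towers=[A; D/B; F/C; G; H] holding=E
         pickup(H) → towers=[A; D/B; E; F/C; G] holding=H
     unstack(B, D) → towers=[A; D; E; F/C; G; H] holding=B  ← match
     unstack(C, F) → towers=[A; D/B; E; F; G; H] holding=C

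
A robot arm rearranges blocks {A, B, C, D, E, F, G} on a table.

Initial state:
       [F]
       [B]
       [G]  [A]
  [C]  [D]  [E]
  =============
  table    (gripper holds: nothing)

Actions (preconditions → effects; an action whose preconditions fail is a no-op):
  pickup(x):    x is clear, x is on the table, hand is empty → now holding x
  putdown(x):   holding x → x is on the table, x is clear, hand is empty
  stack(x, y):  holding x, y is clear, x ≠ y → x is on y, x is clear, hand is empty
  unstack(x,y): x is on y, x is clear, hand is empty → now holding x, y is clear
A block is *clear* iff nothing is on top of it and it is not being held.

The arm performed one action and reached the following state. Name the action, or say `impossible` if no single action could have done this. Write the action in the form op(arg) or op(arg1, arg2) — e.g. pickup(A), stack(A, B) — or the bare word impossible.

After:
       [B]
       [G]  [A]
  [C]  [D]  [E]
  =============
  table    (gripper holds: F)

target: towers=[C; D/G/B; E/A] holding=F
     unstack(F, B) → towers=[C; D/G/B; E/A] holding=F  ← match
     unstack(A, E) → towers=[C; D/G/B/F; E] holding=A
         pickup(C) → towers=[D/G/B/F; E/A] holding=C

unstack(F, B)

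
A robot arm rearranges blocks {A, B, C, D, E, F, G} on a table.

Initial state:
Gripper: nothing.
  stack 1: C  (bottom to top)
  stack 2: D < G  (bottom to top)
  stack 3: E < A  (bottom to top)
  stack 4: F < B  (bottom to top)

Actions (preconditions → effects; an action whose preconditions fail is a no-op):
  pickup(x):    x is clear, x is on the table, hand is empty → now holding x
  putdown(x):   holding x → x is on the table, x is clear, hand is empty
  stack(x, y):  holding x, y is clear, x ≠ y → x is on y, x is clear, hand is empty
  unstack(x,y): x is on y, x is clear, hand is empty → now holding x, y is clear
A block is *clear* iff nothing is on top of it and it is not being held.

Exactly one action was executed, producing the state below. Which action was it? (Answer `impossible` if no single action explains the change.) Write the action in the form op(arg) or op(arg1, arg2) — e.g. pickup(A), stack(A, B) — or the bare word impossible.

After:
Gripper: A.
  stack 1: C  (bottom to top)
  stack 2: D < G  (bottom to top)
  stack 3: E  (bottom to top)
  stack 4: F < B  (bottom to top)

unstack(A, E)

target: towers=[C; D/G; E; F/B] holding=A
     unstack(B, F) → towers=[C; D/G; E/A; F] holding=B
     unstack(G, D) → towers=[C; D; E/A; F/B] holding=G
     unstack(A, E) → towers=[C; D/G; E; F/B] holding=A  ← match
         pickup(C) → towers=[D/G; E/A; F/B] holding=C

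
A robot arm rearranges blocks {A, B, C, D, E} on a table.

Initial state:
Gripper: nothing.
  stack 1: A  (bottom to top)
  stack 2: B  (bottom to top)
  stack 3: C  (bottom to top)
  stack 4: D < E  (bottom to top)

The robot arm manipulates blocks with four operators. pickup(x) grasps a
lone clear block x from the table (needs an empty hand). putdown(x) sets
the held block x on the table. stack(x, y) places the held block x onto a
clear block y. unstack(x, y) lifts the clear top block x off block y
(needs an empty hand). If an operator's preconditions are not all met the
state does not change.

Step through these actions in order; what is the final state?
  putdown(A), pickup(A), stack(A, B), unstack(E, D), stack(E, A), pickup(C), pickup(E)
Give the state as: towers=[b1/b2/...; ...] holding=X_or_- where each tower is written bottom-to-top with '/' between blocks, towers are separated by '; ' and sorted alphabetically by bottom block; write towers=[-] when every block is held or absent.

step 1 (putdown(A)) [no-op]: towers=[A; B; C; D/E] holding=-
step 2 (pickup(A)): towers=[B; C; D/E] holding=A
step 3 (stack(A, B)): towers=[B/A; C; D/E] holding=-
step 4 (unstack(E, D)): towers=[B/A; C; D] holding=E
step 5 (stack(E, A)): towers=[B/A/E; C; D] holding=-
step 6 (pickup(C)): towers=[B/A/E; D] holding=C
step 7 (pickup(E)) [no-op]: towers=[B/A/E; D] holding=C

towers=[B/A/E; D] holding=C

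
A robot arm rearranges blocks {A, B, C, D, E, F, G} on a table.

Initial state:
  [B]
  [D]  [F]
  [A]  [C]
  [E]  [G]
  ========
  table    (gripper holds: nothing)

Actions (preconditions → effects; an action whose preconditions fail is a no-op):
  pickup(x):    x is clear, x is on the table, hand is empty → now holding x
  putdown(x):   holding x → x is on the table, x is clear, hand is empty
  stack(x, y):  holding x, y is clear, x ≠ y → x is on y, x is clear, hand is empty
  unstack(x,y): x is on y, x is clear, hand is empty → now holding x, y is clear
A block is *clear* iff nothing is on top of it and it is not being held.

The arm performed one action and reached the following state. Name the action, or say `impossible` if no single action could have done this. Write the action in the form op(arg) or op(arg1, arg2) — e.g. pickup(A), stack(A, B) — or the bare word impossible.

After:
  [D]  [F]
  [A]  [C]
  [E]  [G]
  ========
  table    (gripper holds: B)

unstack(B, D)

target: towers=[E/A/D; G/C/F] holding=B
     unstack(B, D) → towers=[E/A/D; G/C/F] holding=B  ← match
     unstack(F, C) → towers=[E/A/D/B; G/C] holding=F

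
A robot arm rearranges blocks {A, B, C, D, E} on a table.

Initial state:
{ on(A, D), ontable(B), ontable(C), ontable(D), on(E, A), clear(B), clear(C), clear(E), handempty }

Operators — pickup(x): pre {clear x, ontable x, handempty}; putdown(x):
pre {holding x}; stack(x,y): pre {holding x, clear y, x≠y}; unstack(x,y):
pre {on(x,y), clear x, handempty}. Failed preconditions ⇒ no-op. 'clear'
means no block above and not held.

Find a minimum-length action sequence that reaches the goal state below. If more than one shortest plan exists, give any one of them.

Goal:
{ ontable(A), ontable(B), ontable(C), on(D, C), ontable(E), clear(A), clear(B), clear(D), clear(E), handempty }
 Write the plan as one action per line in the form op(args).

step 1 (unstack(E, A)): towers=[B; C; D/A] holding=E
step 2 (putdown(E)): towers=[B; C; D/A; E] holding=-
step 3 (unstack(A, D)): towers=[B; C; D; E] holding=A
step 4 (putdown(A)): towers=[A; B; C; D; E] holding=-
step 5 (pickup(D)): towers=[A; B; C; E] holding=D
step 6 (stack(D, C)): towers=[A; B; C/D; E] holding=-
goal check: towers=[A; B; C/D; E] holding=- — reached (length 6, optimal by BFS)

unstack(E, A)
putdown(E)
unstack(A, D)
putdown(A)
pickup(D)
stack(D, C)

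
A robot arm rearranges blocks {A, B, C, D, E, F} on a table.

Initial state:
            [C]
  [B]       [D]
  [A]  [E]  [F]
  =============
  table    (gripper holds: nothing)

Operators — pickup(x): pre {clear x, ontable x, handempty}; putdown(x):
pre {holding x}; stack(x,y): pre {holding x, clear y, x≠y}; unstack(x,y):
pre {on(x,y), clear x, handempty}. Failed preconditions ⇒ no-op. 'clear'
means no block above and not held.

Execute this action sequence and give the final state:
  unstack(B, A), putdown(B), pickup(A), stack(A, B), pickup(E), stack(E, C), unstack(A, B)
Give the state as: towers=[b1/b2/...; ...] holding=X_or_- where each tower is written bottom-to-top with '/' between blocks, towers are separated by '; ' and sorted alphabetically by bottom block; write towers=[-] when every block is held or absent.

towers=[B; F/D/C/E] holding=A

step 1 (unstack(B, A)): towers=[A; E; F/D/C] holding=B
step 2 (putdown(B)): towers=[A; B; E; F/D/C] holding=-
step 3 (pickup(A)): towers=[B; E; F/D/C] holding=A
step 4 (stack(A, B)): towers=[B/A; E; F/D/C] holding=-
step 5 (pickup(E)): towers=[B/A; F/D/C] holding=E
step 6 (stack(E, C)): towers=[B/A; F/D/C/E] holding=-
step 7 (unstack(A, B)): towers=[B; F/D/C/E] holding=A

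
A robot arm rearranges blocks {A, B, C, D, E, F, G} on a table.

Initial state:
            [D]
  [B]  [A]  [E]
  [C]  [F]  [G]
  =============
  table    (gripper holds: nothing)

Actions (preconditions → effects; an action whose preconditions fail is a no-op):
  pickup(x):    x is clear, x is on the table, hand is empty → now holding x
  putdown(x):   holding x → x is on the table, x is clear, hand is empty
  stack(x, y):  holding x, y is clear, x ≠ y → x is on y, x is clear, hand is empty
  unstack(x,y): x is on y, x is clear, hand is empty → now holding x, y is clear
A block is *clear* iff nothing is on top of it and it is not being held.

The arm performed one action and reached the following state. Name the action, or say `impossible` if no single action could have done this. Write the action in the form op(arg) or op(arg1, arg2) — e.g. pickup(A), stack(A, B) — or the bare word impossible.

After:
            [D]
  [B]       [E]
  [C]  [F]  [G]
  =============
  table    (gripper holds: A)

unstack(A, F)

target: towers=[C/B; F; G/E/D] holding=A
     unstack(B, C) → towers=[C; F/A; G/E/D] holding=B
     unstack(D, E) → towers=[C/B; F/A; G/E] holding=D
     unstack(A, F) → towers=[C/B; F; G/E/D] holding=A  ← match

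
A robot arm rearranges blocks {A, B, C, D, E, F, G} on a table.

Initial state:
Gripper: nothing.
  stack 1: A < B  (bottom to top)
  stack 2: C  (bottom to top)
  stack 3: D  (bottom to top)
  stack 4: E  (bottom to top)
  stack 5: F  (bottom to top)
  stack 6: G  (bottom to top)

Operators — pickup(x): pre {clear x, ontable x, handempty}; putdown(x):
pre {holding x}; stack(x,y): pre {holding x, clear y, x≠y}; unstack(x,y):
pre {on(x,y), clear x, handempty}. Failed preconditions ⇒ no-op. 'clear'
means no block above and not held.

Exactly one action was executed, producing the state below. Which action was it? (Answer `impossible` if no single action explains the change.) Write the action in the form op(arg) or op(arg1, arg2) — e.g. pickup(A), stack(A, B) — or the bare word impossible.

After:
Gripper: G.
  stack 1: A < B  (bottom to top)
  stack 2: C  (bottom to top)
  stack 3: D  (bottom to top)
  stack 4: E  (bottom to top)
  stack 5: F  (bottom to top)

pickup(G)

target: towers=[A/B; C; D; E; F] holding=G
     unstack(B, A) → towers=[A; C; D; E; F; G] holding=B
         pickup(F) → towers=[A/B; C; D; E; G] holding=F
         pickup(G) → towers=[A/B; C; D; E; F] holding=G  ← match
         pickup(D) → towers=[A/B; C; E; F; G] holding=D
         pickup(E) → towers=[A/B; C; D; F; G] holding=E
         pickup(C) → towers=[A/B; D; E; F; G] holding=C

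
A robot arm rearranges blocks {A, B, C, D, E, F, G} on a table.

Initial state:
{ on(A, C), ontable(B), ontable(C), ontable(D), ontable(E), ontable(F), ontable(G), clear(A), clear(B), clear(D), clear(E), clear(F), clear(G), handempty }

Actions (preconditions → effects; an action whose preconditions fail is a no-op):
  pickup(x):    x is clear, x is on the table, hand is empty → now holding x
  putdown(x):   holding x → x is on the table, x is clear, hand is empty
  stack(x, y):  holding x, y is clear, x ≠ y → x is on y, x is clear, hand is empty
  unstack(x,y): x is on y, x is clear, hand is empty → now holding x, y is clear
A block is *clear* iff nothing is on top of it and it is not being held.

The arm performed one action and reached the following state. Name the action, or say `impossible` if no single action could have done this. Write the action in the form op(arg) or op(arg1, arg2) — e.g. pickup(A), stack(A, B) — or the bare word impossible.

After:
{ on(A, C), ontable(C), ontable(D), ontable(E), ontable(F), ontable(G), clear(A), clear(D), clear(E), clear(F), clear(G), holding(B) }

target: towers=[C/A; D; E; F; G] holding=B
         pickup(B) → towers=[C/A; D; E; F; G] holding=B  ← match
         pickup(F) → towers=[B; C/A; D; E; G] holding=F
         pickup(G) → towers=[B; C/A; D; E; F] holding=G
         pickup(D) → towers=[B; C/A; E; F; G] holding=D
     unstack(A, C) → towers=[B; C; D; E; F; G] holding=A
         pickup(E) → towers=[B; C/A; D; F; G] holding=E

pickup(B)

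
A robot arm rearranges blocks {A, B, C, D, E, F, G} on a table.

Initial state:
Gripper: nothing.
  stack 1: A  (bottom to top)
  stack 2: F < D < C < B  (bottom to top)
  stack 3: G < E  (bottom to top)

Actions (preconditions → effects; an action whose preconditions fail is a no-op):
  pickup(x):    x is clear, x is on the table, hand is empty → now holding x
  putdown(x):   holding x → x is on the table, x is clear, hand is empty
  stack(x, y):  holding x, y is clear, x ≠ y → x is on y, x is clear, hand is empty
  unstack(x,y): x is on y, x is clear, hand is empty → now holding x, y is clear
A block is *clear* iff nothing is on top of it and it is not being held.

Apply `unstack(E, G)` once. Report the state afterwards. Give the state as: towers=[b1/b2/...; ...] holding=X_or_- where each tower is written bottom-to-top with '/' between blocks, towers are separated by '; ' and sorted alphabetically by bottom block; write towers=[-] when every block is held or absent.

before: towers=[A; F/D/C/B; G/E] holding=-
pre[unstack(E, G)]: on(E,G) ✓, clear(E) ✓, handempty ✓
all met → apply unstack(E, G)
after:  towers=[A; F/D/C/B; G] holding=E

towers=[A; F/D/C/B; G] holding=E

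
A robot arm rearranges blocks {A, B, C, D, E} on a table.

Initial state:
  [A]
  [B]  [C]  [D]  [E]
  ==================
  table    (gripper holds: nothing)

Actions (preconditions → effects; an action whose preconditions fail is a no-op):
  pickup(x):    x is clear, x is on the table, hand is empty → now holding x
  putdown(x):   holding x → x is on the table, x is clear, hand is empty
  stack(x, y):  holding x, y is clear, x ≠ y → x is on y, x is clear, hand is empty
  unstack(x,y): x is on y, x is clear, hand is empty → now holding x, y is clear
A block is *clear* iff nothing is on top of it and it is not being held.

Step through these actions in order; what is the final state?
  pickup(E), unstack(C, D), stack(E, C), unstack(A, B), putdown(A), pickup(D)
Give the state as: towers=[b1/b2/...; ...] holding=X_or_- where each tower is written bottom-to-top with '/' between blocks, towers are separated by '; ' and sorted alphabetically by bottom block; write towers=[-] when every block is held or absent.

step 1 (pickup(E)): towers=[B/A; C; D] holding=E
step 2 (unstack(C, D)) [no-op]: towers=[B/A; C; D] holding=E
step 3 (stack(E, C)): towers=[B/A; C/E; D] holding=-
step 4 (unstack(A, B)): towers=[B; C/E; D] holding=A
step 5 (putdown(A)): towers=[A; B; C/E; D] holding=-
step 6 (pickup(D)): towers=[A; B; C/E] holding=D

towers=[A; B; C/E] holding=D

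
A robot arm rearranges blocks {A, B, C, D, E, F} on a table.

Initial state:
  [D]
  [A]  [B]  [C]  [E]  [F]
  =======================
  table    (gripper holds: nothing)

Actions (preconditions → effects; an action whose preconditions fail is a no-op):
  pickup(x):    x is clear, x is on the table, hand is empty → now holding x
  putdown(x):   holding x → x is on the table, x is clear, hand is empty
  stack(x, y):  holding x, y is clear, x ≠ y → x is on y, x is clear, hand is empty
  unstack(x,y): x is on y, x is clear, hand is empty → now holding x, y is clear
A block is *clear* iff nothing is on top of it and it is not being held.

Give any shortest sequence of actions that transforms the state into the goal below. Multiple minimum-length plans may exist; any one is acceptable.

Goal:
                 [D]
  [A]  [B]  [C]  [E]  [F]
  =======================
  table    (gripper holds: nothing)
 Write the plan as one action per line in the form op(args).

step 1 (unstack(D, A)): towers=[A; B; C; E; F] holding=D
step 2 (stack(D, E)): towers=[A; B; C; E/D; F] holding=-
goal check: towers=[A; B; C; E/D; F] holding=- — reached (length 2, optimal by BFS)

unstack(D, A)
stack(D, E)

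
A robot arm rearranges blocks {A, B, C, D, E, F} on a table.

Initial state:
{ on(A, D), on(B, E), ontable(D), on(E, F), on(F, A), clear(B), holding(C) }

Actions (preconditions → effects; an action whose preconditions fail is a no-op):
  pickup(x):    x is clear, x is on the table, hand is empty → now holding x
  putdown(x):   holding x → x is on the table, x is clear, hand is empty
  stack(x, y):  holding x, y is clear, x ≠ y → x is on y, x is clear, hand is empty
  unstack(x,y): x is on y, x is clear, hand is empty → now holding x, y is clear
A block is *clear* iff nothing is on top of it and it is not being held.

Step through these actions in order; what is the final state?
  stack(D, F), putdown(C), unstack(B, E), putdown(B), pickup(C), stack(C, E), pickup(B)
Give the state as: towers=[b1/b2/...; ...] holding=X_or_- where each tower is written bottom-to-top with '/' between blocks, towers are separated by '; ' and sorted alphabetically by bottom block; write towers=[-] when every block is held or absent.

step 1 (stack(D, F)) [no-op]: towers=[D/A/F/E/B] holding=C
step 2 (putdown(C)): towers=[C; D/A/F/E/B] holding=-
step 3 (unstack(B, E)): towers=[C; D/A/F/E] holding=B
step 4 (putdown(B)): towers=[B; C; D/A/F/E] holding=-
step 5 (pickup(C)): towers=[B; D/A/F/E] holding=C
step 6 (stack(C, E)): towers=[B; D/A/F/E/C] holding=-
step 7 (pickup(B)): towers=[D/A/F/E/C] holding=B

towers=[D/A/F/E/C] holding=B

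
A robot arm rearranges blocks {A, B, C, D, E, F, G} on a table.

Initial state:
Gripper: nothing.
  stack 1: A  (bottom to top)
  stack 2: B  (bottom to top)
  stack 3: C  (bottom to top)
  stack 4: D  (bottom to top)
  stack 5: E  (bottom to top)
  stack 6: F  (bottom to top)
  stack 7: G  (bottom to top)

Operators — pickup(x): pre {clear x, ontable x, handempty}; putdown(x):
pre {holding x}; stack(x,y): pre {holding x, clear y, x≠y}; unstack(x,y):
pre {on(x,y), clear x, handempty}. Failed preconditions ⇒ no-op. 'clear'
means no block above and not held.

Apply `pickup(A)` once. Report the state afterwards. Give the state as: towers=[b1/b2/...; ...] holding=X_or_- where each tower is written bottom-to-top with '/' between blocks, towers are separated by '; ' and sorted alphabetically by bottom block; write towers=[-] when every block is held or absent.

before: towers=[A; B; C; D; E; F; G] holding=-
pre[pickup(A)]: clear(A) yes, ontable(A) yes, handempty yes
all met → apply pickup(A)
after:  towers=[B; C; D; E; F; G] holding=A

towers=[B; C; D; E; F; G] holding=A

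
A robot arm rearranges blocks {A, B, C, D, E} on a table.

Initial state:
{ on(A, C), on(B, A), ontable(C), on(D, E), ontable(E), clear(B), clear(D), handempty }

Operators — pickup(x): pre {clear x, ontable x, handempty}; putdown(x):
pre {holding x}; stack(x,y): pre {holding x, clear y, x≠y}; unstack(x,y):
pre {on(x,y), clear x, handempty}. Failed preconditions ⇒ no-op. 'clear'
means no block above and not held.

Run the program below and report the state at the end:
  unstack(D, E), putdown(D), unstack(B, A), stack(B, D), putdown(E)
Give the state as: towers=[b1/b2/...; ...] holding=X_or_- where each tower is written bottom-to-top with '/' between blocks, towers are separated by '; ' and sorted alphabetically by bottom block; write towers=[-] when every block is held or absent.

towers=[C/A; D/B; E] holding=-

step 1 (unstack(D, E)): towers=[C/A/B; E] holding=D
step 2 (putdown(D)): towers=[C/A/B; D; E] holding=-
step 3 (unstack(B, A)): towers=[C/A; D; E] holding=B
step 4 (stack(B, D)): towers=[C/A; D/B; E] holding=-
step 5 (putdown(E)) [no-op]: towers=[C/A; D/B; E] holding=-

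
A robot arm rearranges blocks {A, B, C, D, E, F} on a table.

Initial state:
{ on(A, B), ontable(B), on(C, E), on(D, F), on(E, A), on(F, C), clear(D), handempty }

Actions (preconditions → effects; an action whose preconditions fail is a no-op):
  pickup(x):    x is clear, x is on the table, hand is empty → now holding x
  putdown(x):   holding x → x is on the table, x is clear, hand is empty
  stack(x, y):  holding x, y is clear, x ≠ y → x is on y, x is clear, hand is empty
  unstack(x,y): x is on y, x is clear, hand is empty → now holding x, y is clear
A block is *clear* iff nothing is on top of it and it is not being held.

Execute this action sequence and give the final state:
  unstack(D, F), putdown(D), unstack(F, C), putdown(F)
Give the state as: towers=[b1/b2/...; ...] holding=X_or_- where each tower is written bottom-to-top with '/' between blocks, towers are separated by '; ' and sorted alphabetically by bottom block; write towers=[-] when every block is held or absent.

towers=[B/A/E/C; D; F] holding=-

step 1 (unstack(D, F)): towers=[B/A/E/C/F] holding=D
step 2 (putdown(D)): towers=[B/A/E/C/F; D] holding=-
step 3 (unstack(F, C)): towers=[B/A/E/C; D] holding=F
step 4 (putdown(F)): towers=[B/A/E/C; D; F] holding=-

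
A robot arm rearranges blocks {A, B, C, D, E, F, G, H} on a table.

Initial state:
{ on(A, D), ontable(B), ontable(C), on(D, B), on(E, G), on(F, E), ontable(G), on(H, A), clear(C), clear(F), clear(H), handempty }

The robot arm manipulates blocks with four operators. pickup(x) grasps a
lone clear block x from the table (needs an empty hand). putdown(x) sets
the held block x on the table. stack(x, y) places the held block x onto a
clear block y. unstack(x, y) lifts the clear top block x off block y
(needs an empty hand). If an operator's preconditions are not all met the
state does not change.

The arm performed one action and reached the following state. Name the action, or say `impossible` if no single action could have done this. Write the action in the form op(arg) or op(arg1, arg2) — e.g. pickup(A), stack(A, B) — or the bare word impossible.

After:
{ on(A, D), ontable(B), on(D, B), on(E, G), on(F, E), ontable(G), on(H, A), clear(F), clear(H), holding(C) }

pickup(C)

target: towers=[B/D/A/H; G/E/F] holding=C
     unstack(H, A) → towers=[B/D/A; C; G/E/F] holding=H
     unstack(F, E) → towers=[B/D/A/H; C; G/E] holding=F
         pickup(C) → towers=[B/D/A/H; G/E/F] holding=C  ← match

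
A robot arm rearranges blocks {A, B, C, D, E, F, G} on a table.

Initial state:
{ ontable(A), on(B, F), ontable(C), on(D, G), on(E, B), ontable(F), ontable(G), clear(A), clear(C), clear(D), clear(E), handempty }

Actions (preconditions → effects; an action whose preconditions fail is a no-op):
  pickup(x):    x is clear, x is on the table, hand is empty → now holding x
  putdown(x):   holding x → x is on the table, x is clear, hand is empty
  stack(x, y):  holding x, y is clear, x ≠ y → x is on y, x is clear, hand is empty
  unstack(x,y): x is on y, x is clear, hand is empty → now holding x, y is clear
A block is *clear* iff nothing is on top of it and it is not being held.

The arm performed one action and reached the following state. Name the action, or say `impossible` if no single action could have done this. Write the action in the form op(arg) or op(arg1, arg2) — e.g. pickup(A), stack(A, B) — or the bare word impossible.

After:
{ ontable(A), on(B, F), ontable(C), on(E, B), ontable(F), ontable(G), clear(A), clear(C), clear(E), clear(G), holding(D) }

unstack(D, G)

target: towers=[A; C; F/B/E; G] holding=D
     unstack(D, G) → towers=[A; C; F/B/E; G] holding=D  ← match
         pickup(A) → towers=[C; F/B/E; G/D] holding=A
     unstack(E, B) → towers=[A; C; F/B; G/D] holding=E
         pickup(C) → towers=[A; F/B/E; G/D] holding=C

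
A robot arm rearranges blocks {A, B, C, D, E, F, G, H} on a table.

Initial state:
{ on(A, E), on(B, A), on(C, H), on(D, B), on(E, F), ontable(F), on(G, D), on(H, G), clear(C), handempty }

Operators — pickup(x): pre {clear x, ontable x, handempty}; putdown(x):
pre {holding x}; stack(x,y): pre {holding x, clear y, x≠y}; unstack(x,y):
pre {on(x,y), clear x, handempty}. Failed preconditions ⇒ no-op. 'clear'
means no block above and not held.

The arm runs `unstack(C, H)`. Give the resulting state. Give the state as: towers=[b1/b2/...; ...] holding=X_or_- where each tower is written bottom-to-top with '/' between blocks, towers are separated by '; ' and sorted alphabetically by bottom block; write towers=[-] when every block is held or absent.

before: towers=[F/E/A/B/D/G/H/C] holding=-
pre[unstack(C, H)]: on(C,H) ok, clear(C) ok, handempty ok
all met → apply unstack(C, H)
after:  towers=[F/E/A/B/D/G/H] holding=C

towers=[F/E/A/B/D/G/H] holding=C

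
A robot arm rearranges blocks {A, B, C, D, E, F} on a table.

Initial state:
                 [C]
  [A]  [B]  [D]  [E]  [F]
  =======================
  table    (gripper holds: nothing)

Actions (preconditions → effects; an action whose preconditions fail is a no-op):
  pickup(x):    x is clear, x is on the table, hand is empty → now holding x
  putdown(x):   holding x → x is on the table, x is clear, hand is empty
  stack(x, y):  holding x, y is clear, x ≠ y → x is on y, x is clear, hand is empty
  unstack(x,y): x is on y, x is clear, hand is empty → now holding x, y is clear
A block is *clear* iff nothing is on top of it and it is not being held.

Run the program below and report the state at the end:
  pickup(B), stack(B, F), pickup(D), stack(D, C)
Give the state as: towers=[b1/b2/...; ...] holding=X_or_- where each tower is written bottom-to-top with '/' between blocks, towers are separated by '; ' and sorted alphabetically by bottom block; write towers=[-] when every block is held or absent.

towers=[A; E/C/D; F/B] holding=-

step 1 (pickup(B)): towers=[A; D; E/C; F] holding=B
step 2 (stack(B, F)): towers=[A; D; E/C; F/B] holding=-
step 3 (pickup(D)): towers=[A; E/C; F/B] holding=D
step 4 (stack(D, C)): towers=[A; E/C/D; F/B] holding=-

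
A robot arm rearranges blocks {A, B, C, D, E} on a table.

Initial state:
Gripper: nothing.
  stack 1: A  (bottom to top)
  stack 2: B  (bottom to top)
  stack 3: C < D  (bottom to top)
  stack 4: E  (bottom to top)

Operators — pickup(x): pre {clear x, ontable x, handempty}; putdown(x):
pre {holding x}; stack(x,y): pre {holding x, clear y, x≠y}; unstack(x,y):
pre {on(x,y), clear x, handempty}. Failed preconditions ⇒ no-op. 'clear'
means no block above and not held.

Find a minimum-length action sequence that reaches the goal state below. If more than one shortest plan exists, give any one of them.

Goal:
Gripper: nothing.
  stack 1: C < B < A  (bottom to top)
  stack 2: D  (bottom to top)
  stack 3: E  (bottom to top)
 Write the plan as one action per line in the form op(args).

step 1 (unstack(D, C)): towers=[A; B; C; E] holding=D
step 2 (putdown(D)): towers=[A; B; C; D; E] holding=-
step 3 (pickup(B)): towers=[A; C; D; E] holding=B
step 4 (stack(B, C)): towers=[A; C/B; D; E] holding=-
step 5 (pickup(A)): towers=[C/B; D; E] holding=A
step 6 (stack(A, B)): towers=[C/B/A; D; E] holding=-
goal check: towers=[C/B/A; D; E] holding=- — reached (length 6, optimal by BFS)

unstack(D, C)
putdown(D)
pickup(B)
stack(B, C)
pickup(A)
stack(A, B)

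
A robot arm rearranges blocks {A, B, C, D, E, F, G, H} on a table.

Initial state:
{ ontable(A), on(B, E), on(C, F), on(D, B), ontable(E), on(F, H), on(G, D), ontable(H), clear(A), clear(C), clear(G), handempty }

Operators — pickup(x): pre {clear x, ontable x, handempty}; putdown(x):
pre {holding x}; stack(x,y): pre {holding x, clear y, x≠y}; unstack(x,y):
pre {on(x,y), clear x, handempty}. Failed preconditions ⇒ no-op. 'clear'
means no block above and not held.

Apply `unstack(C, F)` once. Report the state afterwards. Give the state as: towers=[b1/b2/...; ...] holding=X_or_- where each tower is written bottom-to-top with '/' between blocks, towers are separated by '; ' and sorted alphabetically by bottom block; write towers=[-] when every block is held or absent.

towers=[A; E/B/D/G; H/F] holding=C

before: towers=[A; E/B/D/G; H/F/C] holding=-
pre[unstack(C, F)]: on(C,F) yes, clear(C) yes, handempty yes
all met → apply unstack(C, F)
after:  towers=[A; E/B/D/G; H/F] holding=C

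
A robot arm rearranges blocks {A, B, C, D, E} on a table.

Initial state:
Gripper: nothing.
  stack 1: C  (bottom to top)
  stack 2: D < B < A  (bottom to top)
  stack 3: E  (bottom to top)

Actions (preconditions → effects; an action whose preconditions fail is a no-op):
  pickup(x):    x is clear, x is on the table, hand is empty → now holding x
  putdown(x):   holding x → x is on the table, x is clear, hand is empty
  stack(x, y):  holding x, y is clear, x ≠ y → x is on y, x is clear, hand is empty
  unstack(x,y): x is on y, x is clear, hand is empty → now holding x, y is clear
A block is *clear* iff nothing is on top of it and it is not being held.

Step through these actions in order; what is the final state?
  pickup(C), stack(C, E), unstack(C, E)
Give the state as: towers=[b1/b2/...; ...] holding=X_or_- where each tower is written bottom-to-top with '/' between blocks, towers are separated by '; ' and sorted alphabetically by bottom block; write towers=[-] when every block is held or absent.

step 1 (pickup(C)): towers=[D/B/A; E] holding=C
step 2 (stack(C, E)): towers=[D/B/A; E/C] holding=-
step 3 (unstack(C, E)): towers=[D/B/A; E] holding=C

towers=[D/B/A; E] holding=C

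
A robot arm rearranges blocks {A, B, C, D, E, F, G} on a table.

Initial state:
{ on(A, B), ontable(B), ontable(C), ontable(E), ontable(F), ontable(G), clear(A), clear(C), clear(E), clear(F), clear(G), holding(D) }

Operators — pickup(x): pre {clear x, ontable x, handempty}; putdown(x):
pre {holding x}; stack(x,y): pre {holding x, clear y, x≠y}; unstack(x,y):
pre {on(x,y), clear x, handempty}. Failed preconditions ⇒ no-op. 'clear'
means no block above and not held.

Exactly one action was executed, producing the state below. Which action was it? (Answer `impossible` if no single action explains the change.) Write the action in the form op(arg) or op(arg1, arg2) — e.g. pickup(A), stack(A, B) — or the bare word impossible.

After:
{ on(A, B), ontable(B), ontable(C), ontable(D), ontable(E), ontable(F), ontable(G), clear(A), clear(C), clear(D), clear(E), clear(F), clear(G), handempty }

target: towers=[B/A; C; D; E; F; G] holding=-
        putdown(D) → towers=[B/A; C; D; E; F; G] holding=-  ← match
       stack(D, F) → towers=[B/A; C; E; F/D; G] holding=-
       stack(D, G) → towers=[B/A; C; E; F; G/D] holding=-
       stack(D, A) → towers=[B/A/D; C; E; F; G] holding=-
       stack(D, E) → towers=[B/A; C; E/D; F; G] holding=-
       stack(D, C) → towers=[B/A; C/D; E; F; G] holding=-

putdown(D)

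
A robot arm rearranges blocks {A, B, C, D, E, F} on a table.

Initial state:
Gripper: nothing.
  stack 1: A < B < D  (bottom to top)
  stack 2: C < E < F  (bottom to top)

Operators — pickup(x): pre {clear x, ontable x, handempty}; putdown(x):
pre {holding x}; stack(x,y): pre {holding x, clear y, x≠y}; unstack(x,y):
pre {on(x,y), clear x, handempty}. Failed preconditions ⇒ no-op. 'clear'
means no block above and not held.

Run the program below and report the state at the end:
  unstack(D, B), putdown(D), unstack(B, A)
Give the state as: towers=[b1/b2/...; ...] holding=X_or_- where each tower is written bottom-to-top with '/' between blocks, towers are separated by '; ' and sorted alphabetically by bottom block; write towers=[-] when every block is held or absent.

towers=[A; C/E/F; D] holding=B

step 1 (unstack(D, B)): towers=[A/B; C/E/F] holding=D
step 2 (putdown(D)): towers=[A/B; C/E/F; D] holding=-
step 3 (unstack(B, A)): towers=[A; C/E/F; D] holding=B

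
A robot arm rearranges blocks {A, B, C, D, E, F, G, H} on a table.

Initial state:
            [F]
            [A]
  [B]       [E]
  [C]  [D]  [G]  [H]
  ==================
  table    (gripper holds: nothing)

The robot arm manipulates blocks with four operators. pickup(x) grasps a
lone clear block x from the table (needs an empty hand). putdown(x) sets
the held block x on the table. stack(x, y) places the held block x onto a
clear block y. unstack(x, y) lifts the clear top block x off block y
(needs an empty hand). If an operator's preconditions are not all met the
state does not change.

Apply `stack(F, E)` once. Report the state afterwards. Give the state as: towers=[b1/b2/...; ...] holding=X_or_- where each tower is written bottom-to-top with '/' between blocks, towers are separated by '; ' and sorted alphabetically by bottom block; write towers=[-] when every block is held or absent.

towers=[C/B; D; G/E/A/F; H] holding=-

before: towers=[C/B; D; G/E/A/F; H] holding=-
pre[stack(F, E)]: holding(F) no, clear(E) no, F≠E yes
holding(F), clear(E) unmet → stack(F, E) is a no-op
after:  towers=[C/B; D; G/E/A/F; H] holding=-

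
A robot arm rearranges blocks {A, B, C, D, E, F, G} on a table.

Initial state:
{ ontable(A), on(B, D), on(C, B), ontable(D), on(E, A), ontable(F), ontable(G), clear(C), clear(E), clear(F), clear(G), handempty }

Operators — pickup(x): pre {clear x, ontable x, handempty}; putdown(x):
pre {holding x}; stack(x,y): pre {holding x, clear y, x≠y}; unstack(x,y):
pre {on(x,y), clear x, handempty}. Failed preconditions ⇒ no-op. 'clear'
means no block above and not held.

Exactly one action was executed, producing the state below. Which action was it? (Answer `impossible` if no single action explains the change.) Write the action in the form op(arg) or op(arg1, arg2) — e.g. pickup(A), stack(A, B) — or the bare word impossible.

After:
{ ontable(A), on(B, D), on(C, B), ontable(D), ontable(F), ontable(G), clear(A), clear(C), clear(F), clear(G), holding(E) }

unstack(E, A)

target: towers=[A; D/B/C; F; G] holding=E
         pickup(F) → towers=[A/E; D/B/C; G] holding=F
         pickup(G) → towers=[A/E; D/B/C; F] holding=G
     unstack(E, A) → towers=[A; D/B/C; F; G] holding=E  ← match
     unstack(C, B) → towers=[A/E; D/B; F; G] holding=C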